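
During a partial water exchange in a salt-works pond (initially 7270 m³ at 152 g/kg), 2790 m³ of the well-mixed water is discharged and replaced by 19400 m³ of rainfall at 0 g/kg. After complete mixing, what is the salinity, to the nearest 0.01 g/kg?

28.52 g/kg

Remaining after removal: 4,480 m³ at 152 g/kg (salt = 680,960)
After addition: salt = 680,960 + 19,400×0 = 680,960; volume = 23,880 m³
S = 680,960 / 23,880 = 28.5159 g/kg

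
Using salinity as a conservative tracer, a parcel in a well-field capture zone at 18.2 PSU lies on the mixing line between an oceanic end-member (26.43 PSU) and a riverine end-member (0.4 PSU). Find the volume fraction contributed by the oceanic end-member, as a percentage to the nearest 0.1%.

68.4%

Let g be the oceanic fraction. Salt balance per unit volume:
g×26.43 + (1−g)×0.4 = 18.2
g = (18.2 − 0.4) / (26.43 − 0.4) = 17.8/26.03 = 0.6838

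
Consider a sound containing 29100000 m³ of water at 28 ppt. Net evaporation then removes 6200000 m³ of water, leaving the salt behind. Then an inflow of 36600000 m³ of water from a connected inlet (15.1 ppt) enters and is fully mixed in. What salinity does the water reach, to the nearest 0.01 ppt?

22.98 ppt

After evaporation: salt = 29,100,000×28 = 814,800,000; volume = 29,100,000 − 6,200,000 = 22,900,000 m³
After mixing: salt = 814,800,000 + 36,600,000×15.1 = 1,367,460,000; volume = 22,900,000 + 36,600,000 = 59,500,000 m³
S = 1,367,460,000 / 59,500,000 = 22.9825 ppt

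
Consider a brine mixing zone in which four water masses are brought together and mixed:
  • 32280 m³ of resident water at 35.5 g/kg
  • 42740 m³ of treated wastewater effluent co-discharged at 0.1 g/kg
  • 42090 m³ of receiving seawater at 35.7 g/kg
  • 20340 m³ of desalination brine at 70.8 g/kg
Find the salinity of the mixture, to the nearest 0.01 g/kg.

Conserving salt mass:
salt = 32,280×35.5 + 42,740×0.1 + 42,090×35.7 + 20,340×70.8 = 1,145,940 + 4,274 + 1,502,613 + 1,440,072 = 4,092,899
volume = 32,280 + 42,740 + 42,090 + 20,340 = 137,450 m³
S = 4,092,899 / 137,450 = 29.7774 g/kg

29.78 g/kg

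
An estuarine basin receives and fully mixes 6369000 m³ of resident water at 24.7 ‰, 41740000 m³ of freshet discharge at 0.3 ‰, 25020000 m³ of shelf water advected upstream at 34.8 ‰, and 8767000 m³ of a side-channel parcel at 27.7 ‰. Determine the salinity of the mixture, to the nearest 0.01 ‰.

15.67 ‰

Total salt / total volume:
salt = 6,369,000×24.7 + 41,740,000×0.3 + 25,020,000×34.8 + 8,767,000×27.7 = 157,314,300 + 12,522,000 + 870,696,000 + 242,845,900 = 1,283,378,200
volume = 6,369,000 + 41,740,000 + 25,020,000 + 8,767,000 = 81,896,000 m³
S = 1,283,378,200 / 81,896,000 = 15.6708 ‰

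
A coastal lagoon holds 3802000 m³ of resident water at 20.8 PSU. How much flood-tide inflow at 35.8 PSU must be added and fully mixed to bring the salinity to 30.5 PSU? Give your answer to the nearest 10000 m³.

6960000 m³

Salt balance: 3,802,000×20.8 + V×35.8 = (3,802,000+V)×30.5
79,081,600 + 35.8V = 115,961,000 + 30.5V
36,879,400 = 5.3V
V = 6,958,377.36 m³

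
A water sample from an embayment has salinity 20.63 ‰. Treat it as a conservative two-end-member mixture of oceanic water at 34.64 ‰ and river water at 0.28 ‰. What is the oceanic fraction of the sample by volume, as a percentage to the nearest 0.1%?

59.2%

Let g be the oceanic fraction. Salt balance per unit volume:
g×34.64 + (1−g)×0.28 = 20.63
g = (20.63 − 0.28) / (34.64 − 0.28) = 20.35/34.36 = 0.5923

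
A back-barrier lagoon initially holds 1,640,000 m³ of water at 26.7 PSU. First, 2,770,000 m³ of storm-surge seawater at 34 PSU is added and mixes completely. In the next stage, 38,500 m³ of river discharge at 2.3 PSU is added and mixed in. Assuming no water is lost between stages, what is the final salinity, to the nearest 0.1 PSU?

By conservation of dissolved salt,
Initial salt = 1,640,000×26.7 = 43,788,000
After stage 1: salt = 43,788,000 + 2,770,000×34 = 137,968,000; volume = 4,410,000 m³; S = 31.285 PSU
After stage 2: salt = 137,968,000 + 38,500×2.3 = 138,056,550; volume = 4,448,500 m³
S = 138,056,550 / 4,448,500 = 31.0344 PSU

31.0 PSU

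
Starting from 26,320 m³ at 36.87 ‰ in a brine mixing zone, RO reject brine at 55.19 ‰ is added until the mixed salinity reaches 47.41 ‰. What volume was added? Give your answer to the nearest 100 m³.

Salt balance: 26,320×36.87 + V×55.19 = (26,320+V)×47.41
970,418.4 + 55.19V = 1,247,831.2 + 47.41V
277,412.8 = 7.78V
V = 35,657.17 m³

35700 m³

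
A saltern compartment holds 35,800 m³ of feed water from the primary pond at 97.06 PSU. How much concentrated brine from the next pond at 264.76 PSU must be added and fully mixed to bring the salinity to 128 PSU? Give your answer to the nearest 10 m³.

8100 m³

Salt balance: 35,800×97.06 + V×264.76 = (35,800+V)×128
3,474,748 + 264.76V = 4,582,400 + 128V
1,107,652 = 136.76V
V = 8,099.24 m³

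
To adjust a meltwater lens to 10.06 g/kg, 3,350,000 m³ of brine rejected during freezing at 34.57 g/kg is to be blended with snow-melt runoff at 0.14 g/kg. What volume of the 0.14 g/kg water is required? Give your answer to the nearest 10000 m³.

Salt balance: 3,350,000×34.57 + V×0.14 = (3,350,000+V)×10.06
115,809,500 + 0.14V = 33,701,000 + 10.06V
82,108,500 = 9.92V
V = 8,277,066.53 m³

8280000 m³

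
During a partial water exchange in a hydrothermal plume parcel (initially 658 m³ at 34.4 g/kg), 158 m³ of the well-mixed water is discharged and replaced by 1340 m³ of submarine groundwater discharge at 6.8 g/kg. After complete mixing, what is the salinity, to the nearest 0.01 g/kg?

14.30 g/kg

Remaining after removal: 500 m³ at 34.4 g/kg (salt = 17,200)
After addition: salt = 17,200 + 1,340×6.8 = 26,312; volume = 1,840 m³
S = 26,312 / 1,840 = 14.3 g/kg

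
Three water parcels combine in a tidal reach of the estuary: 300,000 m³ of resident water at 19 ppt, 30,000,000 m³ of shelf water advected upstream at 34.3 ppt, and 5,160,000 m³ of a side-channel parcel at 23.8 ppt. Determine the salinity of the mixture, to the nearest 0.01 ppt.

Conserving salt mass:
salt = 300,000×19 + 30,000,000×34.3 + 5,160,000×23.8 = 5,700,000 + 1,029,000,000 + 122,808,000 = 1,157,508,000
volume = 300,000 + 30,000,000 + 5,160,000 = 35,460,000 m³
S = 1,157,508,000 / 35,460,000 = 32.6426 ppt

32.64 ppt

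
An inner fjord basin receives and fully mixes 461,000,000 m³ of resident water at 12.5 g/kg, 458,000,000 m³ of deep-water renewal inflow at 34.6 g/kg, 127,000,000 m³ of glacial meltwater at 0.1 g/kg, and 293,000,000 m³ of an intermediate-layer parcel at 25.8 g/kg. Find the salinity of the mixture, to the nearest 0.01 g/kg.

Mass of salt is conserved:
salt = 461,000,000×12.5 + 458,000,000×34.6 + 127,000,000×0.1 + 293,000,000×25.8 = 5,762,500,000 + 15,846,800,000 + 12,700,000 + 7,559,400,000 = 29,181,400,000
volume = 461,000,000 + 458,000,000 + 127,000,000 + 293,000,000 = 1,339,000,000 m³
S = 29,181,400,000 / 1,339,000,000 = 21.7934 g/kg

21.79 g/kg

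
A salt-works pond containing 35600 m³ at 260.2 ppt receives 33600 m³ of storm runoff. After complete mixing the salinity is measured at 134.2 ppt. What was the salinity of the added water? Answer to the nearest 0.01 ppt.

Salt balance: 35,600×260.2 + 33,600×S = 69,200×134.2
9,263,120 + 33,600·S = 9,286,640
S = (9,286,640 − 9,263,120) / 33,600 = 0.7 ppt

0.70 ppt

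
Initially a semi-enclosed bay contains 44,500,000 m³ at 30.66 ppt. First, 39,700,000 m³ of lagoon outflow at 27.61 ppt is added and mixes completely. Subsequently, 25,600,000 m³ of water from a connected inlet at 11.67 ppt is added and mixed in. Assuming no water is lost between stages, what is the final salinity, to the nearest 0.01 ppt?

Mass of salt is conserved:
Initial salt = 44,500,000×30.66 = 1,364,370,000
After stage 1: salt = 1,364,370,000 + 39,700,000×27.61 = 2,460,487,000; volume = 84,200,000 m³; S = 29.222 ppt
After stage 2: salt = 2,460,487,000 + 25,600,000×11.67 = 2,759,239,000; volume = 109,800,000 m³
S = 2,759,239,000 / 109,800,000 = 25.1297 ppt

25.13 ppt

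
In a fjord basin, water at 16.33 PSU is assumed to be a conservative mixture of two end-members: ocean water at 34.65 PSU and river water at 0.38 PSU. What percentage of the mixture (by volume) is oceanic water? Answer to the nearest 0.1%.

Let g be the oceanic fraction. Salt balance per unit volume:
g×34.65 + (1−g)×0.38 = 16.33
g = (16.33 − 0.38) / (34.65 − 0.38) = 15.95/34.27 = 0.4654

46.5%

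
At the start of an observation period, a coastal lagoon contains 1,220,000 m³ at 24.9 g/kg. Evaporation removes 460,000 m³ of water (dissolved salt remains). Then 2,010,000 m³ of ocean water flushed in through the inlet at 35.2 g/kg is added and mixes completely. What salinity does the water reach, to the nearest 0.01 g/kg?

After evaporation: salt = 1,220,000×24.9 = 30,378,000; volume = 1,220,000 − 460,000 = 760,000 m³
After mixing: salt = 30,378,000 + 2,010,000×35.2 = 101,130,000; volume = 760,000 + 2,010,000 = 2,770,000 m³
S = 101,130,000 / 2,770,000 = 36.509 g/kg

36.51 g/kg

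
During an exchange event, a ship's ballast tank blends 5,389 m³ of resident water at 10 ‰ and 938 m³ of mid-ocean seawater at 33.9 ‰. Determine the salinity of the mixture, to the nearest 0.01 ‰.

13.54 ‰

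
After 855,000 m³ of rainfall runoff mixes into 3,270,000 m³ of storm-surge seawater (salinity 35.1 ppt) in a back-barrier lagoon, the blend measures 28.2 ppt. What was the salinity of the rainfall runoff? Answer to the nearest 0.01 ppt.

Salt balance: 3,270,000×35.1 + 855,000×S = 4,125,000×28.2
114,777,000 + 855,000·S = 116,325,000
S = (116,325,000 − 114,777,000) / 855,000 = 1.8105 ppt

1.81 ppt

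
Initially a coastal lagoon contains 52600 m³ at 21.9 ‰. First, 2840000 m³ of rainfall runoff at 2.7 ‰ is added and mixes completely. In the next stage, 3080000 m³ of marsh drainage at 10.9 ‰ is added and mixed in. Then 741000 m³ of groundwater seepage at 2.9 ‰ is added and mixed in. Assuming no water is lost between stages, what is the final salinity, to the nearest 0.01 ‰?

Mass of salt is conserved:
Initial salt = 52,600×21.9 = 1,151,940
After stage 1: salt = 1,151,940 + 2,840,000×2.7 = 8,819,940; volume = 2,892,600 m³; S = 3.049 ‰
After stage 2: salt = 8,819,940 + 3,080,000×10.9 = 42,391,940; volume = 5,972,600 m³; S = 7.098 ‰
After stage 3: salt = 42,391,940 + 741,000×2.9 = 44,540,840; volume = 6,713,600 m³
S = 44,540,840 / 6,713,600 = 6.6344 ‰

6.63 ‰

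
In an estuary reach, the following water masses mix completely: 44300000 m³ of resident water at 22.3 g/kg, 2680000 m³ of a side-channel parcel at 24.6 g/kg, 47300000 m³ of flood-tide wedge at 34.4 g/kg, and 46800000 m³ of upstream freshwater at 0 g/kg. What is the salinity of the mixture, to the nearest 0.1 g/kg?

Salt balance:
salt = 44,300,000×22.3 + 2,680,000×24.6 + 47,300,000×34.4 + 46,800,000×0 = 987,890,000 + 65,928,000 + 1,627,120,000 + 0 = 2,680,938,000
volume = 44,300,000 + 2,680,000 + 47,300,000 + 46,800,000 = 141,080,000 m³
S = 2,680,938,000 / 141,080,000 = 19.003 g/kg

19.0 g/kg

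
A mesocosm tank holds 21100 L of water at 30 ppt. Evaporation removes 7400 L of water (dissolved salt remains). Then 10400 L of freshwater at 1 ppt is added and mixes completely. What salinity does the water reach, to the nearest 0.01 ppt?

After evaporation: salt = 21,100×30 = 633,000; volume = 21,100 − 7,400 = 13,700 L
After mixing: salt = 633,000 + 10,400×1 = 643,400; volume = 13,700 + 10,400 = 24,100 L
S = 643,400 / 24,100 = 26.6971 ppt

26.70 ppt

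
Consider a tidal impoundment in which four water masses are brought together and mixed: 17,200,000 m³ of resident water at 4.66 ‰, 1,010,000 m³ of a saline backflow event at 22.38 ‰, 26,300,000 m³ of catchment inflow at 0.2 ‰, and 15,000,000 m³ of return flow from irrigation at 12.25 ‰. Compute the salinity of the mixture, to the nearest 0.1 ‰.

4.9 ‰

By conservation of dissolved salt,
salt = 17,200,000×4.66 + 1,010,000×22.38 + 26,300,000×0.2 + 15,000,000×12.25 = 80,152,000 + 22,603,800 + 5,260,000 + 183,750,000 = 291,765,800
volume = 17,200,000 + 1,010,000 + 26,300,000 + 15,000,000 = 59,510,000 m³
S = 291,765,800 / 59,510,000 = 4.903 ‰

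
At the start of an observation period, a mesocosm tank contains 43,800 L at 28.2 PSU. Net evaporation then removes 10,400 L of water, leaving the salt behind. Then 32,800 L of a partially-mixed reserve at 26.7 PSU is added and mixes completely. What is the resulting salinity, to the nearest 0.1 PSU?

31.9 PSU

After evaporation: salt = 43,800×28.2 = 1,235,160; volume = 43,800 − 10,400 = 33,400 L
After mixing: salt = 1,235,160 + 32,800×26.7 = 2,110,920; volume = 33,400 + 32,800 = 66,200 L
S = 2,110,920 / 66,200 = 31.887 PSU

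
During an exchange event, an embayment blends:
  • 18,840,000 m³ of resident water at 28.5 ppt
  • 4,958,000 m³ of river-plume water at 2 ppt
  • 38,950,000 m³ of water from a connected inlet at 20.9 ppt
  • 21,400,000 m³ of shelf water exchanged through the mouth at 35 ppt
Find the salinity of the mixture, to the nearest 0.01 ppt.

Salt balance:
salt = 18,840,000×28.5 + 4,958,000×2 + 38,950,000×20.9 + 21,400,000×35 = 536,940,000 + 9,916,000 + 814,055,000 + 749,000,000 = 2,109,911,000
volume = 18,840,000 + 4,958,000 + 38,950,000 + 21,400,000 = 84,148,000 m³
S = 2,109,911,000 / 84,148,000 = 25.0738 ppt

25.07 ppt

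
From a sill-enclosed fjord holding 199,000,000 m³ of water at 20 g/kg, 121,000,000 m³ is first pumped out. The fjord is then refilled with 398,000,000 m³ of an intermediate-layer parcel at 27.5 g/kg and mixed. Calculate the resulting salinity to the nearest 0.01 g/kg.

26.27 g/kg

Remaining after removal: 78,000,000 m³ at 20 g/kg (salt = 1,560,000,000)
After addition: salt = 1,560,000,000 + 398,000,000×27.5 = 12,505,000,000; volume = 476,000,000 m³
S = 12,505,000,000 / 476,000,000 = 26.271 g/kg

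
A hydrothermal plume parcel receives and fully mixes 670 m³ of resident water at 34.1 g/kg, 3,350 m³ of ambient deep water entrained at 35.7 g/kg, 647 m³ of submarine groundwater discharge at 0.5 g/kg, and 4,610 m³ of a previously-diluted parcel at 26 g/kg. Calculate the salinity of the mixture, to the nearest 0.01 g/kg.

28.31 g/kg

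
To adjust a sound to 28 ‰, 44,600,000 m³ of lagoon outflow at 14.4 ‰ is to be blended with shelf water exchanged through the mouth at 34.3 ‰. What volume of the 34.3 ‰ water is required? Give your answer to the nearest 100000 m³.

Salt balance: 44,600,000×14.4 + V×34.3 = (44,600,000+V)×28
642,240,000 + 34.3V = 1,248,800,000 + 28V
606,560,000 = 6.3V
V = 96,279,365.08 m³

96300000 m³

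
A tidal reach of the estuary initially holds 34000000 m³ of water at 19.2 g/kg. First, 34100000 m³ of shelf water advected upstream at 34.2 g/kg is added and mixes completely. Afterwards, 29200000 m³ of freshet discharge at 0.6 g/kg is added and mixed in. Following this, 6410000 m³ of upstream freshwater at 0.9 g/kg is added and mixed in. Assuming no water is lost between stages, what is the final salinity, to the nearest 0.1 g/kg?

17.8 g/kg

Weighted by volume,
Initial salt = 34,000,000×19.2 = 652,800,000
After stage 1: salt = 652,800,000 + 34,100,000×34.2 = 1,819,020,000; volume = 68,100,000 m³; S = 26.711 g/kg
After stage 2: salt = 1,819,020,000 + 29,200,000×0.6 = 1,836,540,000; volume = 97,300,000 m³; S = 18.875 g/kg
After stage 3: salt = 1,836,540,000 + 6,410,000×0.9 = 1,842,309,000; volume = 103,710,000 m³
S = 1,842,309,000 / 103,710,000 = 17.764 g/kg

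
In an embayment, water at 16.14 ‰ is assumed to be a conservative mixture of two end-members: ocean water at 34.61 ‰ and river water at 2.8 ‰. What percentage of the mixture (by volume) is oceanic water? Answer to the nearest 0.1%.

Let g be the oceanic fraction. Salt balance per unit volume:
g×34.61 + (1−g)×2.8 = 16.14
g = (16.14 − 2.8) / (34.61 − 2.8) = 13.34/31.81 = 0.4194

41.9%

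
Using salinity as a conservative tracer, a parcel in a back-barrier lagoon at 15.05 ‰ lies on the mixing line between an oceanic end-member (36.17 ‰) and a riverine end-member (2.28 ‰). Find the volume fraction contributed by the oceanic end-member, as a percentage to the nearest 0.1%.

37.7%

Let g be the oceanic fraction. Salt balance per unit volume:
g×36.17 + (1−g)×2.28 = 15.05
g = (15.05 − 2.28) / (36.17 − 2.28) = 12.77/33.89 = 0.3768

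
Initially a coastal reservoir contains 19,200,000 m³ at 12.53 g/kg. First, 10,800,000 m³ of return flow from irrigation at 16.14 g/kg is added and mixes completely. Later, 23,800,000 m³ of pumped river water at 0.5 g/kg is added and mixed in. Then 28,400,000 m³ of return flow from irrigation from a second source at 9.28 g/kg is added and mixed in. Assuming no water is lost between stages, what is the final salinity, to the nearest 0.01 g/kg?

By conservation of dissolved salt,
Initial salt = 19,200,000×12.53 = 240,576,000
After stage 1: salt = 240,576,000 + 10,800,000×16.14 = 414,888,000; volume = 30,000,000 m³; S = 13.83 g/kg
After stage 2: salt = 414,888,000 + 23,800,000×0.5 = 426,788,000; volume = 53,800,000 m³; S = 7.933 g/kg
After stage 3: salt = 426,788,000 + 28,400,000×9.28 = 690,340,000; volume = 82,200,000 m³
S = 690,340,000 / 82,200,000 = 8.3983 g/kg

8.40 g/kg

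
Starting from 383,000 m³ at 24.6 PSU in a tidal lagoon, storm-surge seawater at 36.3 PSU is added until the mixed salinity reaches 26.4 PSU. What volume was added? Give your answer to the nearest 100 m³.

Salt balance: 383,000×24.6 + V×36.3 = (383,000+V)×26.4
9,421,800 + 36.3V = 10,111,200 + 26.4V
689,400 = 9.9V
V = 69,636.36 m³

69600 m³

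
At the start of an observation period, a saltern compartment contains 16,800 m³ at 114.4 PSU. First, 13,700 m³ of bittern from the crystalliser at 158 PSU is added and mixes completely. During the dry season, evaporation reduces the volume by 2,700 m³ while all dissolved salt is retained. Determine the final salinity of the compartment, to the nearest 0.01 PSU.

147.00 PSU

After mixing: salt = 16,800×114.4 + 13,700×158 = 4,086,520; volume = 30,500 m³
After evaporation: salt unchanged = 4,086,520; volume = 30,500 − 2,700 = 27,800 m³
S = 4,086,520 / 27,800 = 146.9971 PSU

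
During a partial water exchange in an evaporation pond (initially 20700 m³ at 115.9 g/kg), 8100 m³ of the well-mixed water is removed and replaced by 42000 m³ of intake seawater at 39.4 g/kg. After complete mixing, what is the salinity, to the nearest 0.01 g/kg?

Remaining after removal: 12,600 m³ at 115.9 g/kg (salt = 1,460,340)
After addition: salt = 1,460,340 + 42,000×39.4 = 3,115,140; volume = 54,600 m³
S = 3,115,140 / 54,600 = 57.0538 g/kg

57.05 g/kg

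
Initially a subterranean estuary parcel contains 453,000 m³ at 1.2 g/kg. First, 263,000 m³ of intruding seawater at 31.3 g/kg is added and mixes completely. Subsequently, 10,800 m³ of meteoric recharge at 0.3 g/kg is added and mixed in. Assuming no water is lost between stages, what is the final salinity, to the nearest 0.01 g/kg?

12.08 g/kg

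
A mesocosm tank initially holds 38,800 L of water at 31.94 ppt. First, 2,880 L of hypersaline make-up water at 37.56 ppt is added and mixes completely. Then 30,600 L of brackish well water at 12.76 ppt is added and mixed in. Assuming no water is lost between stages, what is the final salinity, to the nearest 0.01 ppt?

Total salt / total volume:
Initial salt = 38,800×31.94 = 1,239,272
After stage 1: salt = 1,239,272 + 2,880×37.56 = 1,347,444.8; volume = 41,680 L; S = 32.328 ppt
After stage 2: salt = 1,347,444.8 + 30,600×12.76 = 1,737,900.8; volume = 72,280 L
S = 1,737,900.8 / 72,280 = 24.044 ppt

24.04 ppt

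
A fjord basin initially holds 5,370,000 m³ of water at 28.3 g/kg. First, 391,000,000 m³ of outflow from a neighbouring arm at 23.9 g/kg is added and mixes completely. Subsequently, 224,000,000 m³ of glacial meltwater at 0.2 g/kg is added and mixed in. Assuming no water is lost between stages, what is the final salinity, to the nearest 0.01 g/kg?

Weighted by volume,
Initial salt = 5,370,000×28.3 = 151,971,000
After stage 1: salt = 151,971,000 + 391,000,000×23.9 = 9,496,871,000; volume = 396,370,000 m³; S = 23.96 g/kg
After stage 2: salt = 9,496,871,000 + 224,000,000×0.2 = 9,541,671,000; volume = 620,370,000 m³
S = 9,541,671,000 / 620,370,000 = 15.3806 g/kg

15.38 g/kg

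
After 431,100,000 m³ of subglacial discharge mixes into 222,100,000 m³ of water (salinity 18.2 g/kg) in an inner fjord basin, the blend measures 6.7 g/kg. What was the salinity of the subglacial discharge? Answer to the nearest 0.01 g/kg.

Salt balance: 222,100,000×18.2 + 431,100,000×S = 653,200,000×6.7
4,042,220,000 + 431,100,000·S = 4,376,440,000
S = (4,376,440,000 − 4,042,220,000) / 431,100,000 = 0.7753 g/kg

0.78 g/kg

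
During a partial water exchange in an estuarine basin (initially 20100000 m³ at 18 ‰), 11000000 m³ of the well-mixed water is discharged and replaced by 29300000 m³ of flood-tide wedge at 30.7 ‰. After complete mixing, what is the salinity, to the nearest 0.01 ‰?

27.69 ‰

Remaining after removal: 9,100,000 m³ at 18 ‰ (salt = 163,800,000)
After addition: salt = 163,800,000 + 29,300,000×30.7 = 1,063,310,000; volume = 38,400,000 m³
S = 1,063,310,000 / 38,400,000 = 27.6904 ‰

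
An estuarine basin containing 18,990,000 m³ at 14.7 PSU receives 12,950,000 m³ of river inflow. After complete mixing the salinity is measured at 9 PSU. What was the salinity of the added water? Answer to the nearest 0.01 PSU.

Salt balance: 18,990,000×14.7 + 12,950,000×S = 31,940,000×9
279,153,000 + 12,950,000·S = 287,460,000
S = (287,460,000 − 279,153,000) / 12,950,000 = 0.6415 PSU

0.64 PSU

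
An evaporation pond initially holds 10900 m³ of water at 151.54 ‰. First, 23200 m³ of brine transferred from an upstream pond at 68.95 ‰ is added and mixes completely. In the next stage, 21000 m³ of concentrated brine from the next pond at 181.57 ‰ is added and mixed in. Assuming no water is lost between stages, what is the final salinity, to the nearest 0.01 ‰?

128.21 ‰

Conserving salt mass:
Initial salt = 10,900×151.54 = 1,651,786
After stage 1: salt = 1,651,786 + 23,200×68.95 = 3,251,426; volume = 34,100 m³; S = 95.35 ‰
After stage 2: salt = 3,251,426 + 21,000×181.57 = 7,064,396; volume = 55,100 m³
S = 7,064,396 / 55,100 = 128.2105 ‰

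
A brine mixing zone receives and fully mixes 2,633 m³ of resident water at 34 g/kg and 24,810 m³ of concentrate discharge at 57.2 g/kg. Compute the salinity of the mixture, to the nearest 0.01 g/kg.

Total salt / total volume:
salt = 2,633×34 + 24,810×57.2 = 89,522 + 1,419,132 = 1,508,654
volume = 2,633 + 24,810 = 27,443 m³
S = 1,508,654 / 27,443 = 54.9741 g/kg

54.97 g/kg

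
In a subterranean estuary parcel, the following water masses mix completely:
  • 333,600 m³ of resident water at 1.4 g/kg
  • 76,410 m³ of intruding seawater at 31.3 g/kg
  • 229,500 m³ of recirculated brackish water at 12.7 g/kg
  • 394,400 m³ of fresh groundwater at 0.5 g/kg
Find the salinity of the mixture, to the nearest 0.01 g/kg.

Total salt / total volume:
salt = 333,600×1.4 + 76,410×31.3 + 229,500×12.7 + 394,400×0.5 = 467,040 + 2,391,633 + 2,914,650 + 197,200 = 5,970,523
volume = 333,600 + 76,410 + 229,500 + 394,400 = 1,033,910 m³
S = 5,970,523 / 1,033,910 = 5.7747 g/kg

5.77 g/kg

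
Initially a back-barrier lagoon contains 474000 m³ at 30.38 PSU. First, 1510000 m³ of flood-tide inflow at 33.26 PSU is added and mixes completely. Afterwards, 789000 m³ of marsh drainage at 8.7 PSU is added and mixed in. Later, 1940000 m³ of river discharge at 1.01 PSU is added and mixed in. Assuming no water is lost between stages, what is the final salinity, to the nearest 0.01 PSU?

Total salt / total volume:
Initial salt = 474,000×30.38 = 14,400,120
After stage 1: salt = 14,400,120 + 1,510,000×33.26 = 64,622,720; volume = 1,984,000 m³; S = 32.572 PSU
After stage 2: salt = 64,622,720 + 789,000×8.7 = 71,487,020; volume = 2,773,000 m³; S = 25.78 PSU
After stage 3: salt = 71,487,020 + 1,940,000×1.01 = 73,446,420; volume = 4,713,000 m³
S = 73,446,420 / 4,713,000 = 15.5838 PSU

15.58 PSU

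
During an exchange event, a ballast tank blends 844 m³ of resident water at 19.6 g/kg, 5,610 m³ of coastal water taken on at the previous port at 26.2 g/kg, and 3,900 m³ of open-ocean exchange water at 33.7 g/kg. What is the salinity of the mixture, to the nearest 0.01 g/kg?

Salt balance:
salt = 844×19.6 + 5,610×26.2 + 3,900×33.7 = 16,542.4 + 146,982 + 131,430 = 294,954.4
volume = 844 + 5,610 + 3,900 = 10,354 m³
S = 294,954.4 / 10,354 = 28.487 g/kg

28.49 g/kg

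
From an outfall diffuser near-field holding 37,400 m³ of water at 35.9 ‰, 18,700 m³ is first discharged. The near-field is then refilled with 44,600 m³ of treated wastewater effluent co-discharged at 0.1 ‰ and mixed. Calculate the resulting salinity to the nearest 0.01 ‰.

Remaining after removal: 18,700 m³ at 35.9 ‰ (salt = 671,330)
After addition: salt = 671,330 + 44,600×0.1 = 675,790; volume = 63,300 m³
S = 675,790 / 63,300 = 10.676 ‰

10.68 ‰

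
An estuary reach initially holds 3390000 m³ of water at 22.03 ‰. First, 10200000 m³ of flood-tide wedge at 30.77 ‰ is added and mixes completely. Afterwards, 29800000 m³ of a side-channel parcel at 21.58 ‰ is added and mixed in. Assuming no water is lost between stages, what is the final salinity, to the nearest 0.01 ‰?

23.78 ‰

Total salt / total volume:
Initial salt = 3,390,000×22.03 = 74,681,700
After stage 1: salt = 74,681,700 + 10,200,000×30.77 = 388,535,700; volume = 13,590,000 m³; S = 28.59 ‰
After stage 2: salt = 388,535,700 + 29,800,000×21.58 = 1,031,619,700; volume = 43,390,000 m³
S = 1,031,619,700 / 43,390,000 = 23.7755 ‰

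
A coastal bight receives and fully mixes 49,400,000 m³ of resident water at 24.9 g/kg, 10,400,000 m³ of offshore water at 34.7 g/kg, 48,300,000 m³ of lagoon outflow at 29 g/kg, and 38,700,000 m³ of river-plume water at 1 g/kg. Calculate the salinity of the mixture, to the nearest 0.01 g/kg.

20.64 g/kg

Conserving salt mass:
salt = 49,400,000×24.9 + 10,400,000×34.7 + 48,300,000×29 + 38,700,000×1 = 1,230,060,000 + 360,880,000 + 1,400,700,000 + 38,700,000 = 3,030,340,000
volume = 49,400,000 + 10,400,000 + 48,300,000 + 38,700,000 = 146,800,000 m³
S = 3,030,340,000 / 146,800,000 = 20.6426 g/kg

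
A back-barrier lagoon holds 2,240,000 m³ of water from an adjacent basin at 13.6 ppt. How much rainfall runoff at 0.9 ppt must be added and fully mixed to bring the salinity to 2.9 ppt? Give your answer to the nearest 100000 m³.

12000000 m³

Salt balance: 2,240,000×13.6 + V×0.9 = (2,240,000+V)×2.9
30,464,000 + 0.9V = 6,496,000 + 2.9V
23,968,000 = 2V
V = 11,984,000 m³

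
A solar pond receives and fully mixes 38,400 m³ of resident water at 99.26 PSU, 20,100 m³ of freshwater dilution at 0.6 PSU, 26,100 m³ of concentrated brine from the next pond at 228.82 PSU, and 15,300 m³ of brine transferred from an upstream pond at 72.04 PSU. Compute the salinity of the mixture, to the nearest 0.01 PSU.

109.09 PSU

Weighted by volume,
salt = 38,400×99.26 + 20,100×0.6 + 26,100×228.82 + 15,300×72.04 = 3,811,584 + 12,060 + 5,972,202 + 1,102,212 = 10,898,058
volume = 38,400 + 20,100 + 26,100 + 15,300 = 99,900 m³
S = 10,898,058 / 99,900 = 109.0897 PSU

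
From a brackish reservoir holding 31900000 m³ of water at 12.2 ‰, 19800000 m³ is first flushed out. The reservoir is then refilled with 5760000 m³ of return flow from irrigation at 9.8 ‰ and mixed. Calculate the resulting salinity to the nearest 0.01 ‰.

Remaining after removal: 12,100,000 m³ at 12.2 ‰ (salt = 147,620,000)
After addition: salt = 147,620,000 + 5,760,000×9.8 = 204,068,000; volume = 17,860,000 m³
S = 204,068,000 / 17,860,000 = 11.426 ‰

11.43 ‰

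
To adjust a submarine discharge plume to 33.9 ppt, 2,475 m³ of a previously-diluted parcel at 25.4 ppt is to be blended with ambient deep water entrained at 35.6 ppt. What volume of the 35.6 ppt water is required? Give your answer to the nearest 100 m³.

Salt balance: 2,475×25.4 + V×35.6 = (2,475+V)×33.9
62,865 + 35.6V = 83,902.5 + 33.9V
21,037.5 = 1.7V
V = 12,375 m³

12400 m³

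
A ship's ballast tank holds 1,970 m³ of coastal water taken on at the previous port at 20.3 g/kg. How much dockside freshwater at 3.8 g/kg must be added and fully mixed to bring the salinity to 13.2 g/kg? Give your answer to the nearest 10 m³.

1490 m³

Salt balance: 1,970×20.3 + V×3.8 = (1,970+V)×13.2
39,991 + 3.8V = 26,004 + 13.2V
13,987 = 9.4V
V = 1,487.98 m³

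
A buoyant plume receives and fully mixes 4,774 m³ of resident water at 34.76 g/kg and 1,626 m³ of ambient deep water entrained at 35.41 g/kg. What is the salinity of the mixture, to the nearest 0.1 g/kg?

Conserving salt mass:
salt = 4,774×34.76 + 1,626×35.41 = 165,944.24 + 57,576.66 = 223,520.9
volume = 4,774 + 1,626 = 6,400 m³
S = 223,520.9 / 6,400 = 34.925 g/kg

34.9 g/kg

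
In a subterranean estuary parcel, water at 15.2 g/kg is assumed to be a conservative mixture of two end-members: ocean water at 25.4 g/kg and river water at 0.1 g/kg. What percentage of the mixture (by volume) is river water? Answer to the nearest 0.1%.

40.3%

Let f be the freshwater fraction. Salt balance per unit volume:
f×0.1 + (1−f)×25.4 = 15.2
f = (25.4 − 15.2) / (25.4 − 0.1) = 10.2/25.3 = 0.4032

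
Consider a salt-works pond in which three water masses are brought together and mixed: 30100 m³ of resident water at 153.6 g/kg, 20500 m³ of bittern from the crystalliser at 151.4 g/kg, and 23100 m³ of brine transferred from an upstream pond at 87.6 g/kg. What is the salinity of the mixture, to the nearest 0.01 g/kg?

132.30 g/kg

Weighted by volume,
salt = 30,100×153.6 + 20,500×151.4 + 23,100×87.6 = 4,623,360 + 3,103,700 + 2,023,560 = 9,750,620
volume = 30,100 + 20,500 + 23,100 = 73,700 m³
S = 9,750,620 / 73,700 = 132.3015 g/kg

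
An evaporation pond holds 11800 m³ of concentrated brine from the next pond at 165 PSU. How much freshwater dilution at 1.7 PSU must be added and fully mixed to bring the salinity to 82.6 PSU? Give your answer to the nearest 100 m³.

Salt balance: 11,800×165 + V×1.7 = (11,800+V)×82.6
1,947,000 + 1.7V = 974,680 + 82.6V
972,320 = 80.9V
V = 12,018.79 m³

12000 m³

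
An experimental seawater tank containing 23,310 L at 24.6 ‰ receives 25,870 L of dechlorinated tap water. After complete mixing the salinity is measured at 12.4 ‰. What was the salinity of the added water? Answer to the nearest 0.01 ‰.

1.41 ‰

Salt balance: 23,310×24.6 + 25,870×S = 49,180×12.4
573,426 + 25,870·S = 609,832
S = (609,832 − 573,426) / 25,870 = 1.4073 ‰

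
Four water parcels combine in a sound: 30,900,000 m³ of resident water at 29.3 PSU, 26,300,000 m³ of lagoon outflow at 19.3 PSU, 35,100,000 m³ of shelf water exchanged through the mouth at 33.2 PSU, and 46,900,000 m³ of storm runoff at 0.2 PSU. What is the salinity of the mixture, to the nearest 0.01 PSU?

Mass of salt is conserved:
salt = 30,900,000×29.3 + 26,300,000×19.3 + 35,100,000×33.2 + 46,900,000×0.2 = 905,370,000 + 507,590,000 + 1,165,320,000 + 9,380,000 = 2,587,660,000
volume = 30,900,000 + 26,300,000 + 35,100,000 + 46,900,000 = 139,200,000 m³
S = 2,587,660,000 / 139,200,000 = 18.5895 PSU

18.59 PSU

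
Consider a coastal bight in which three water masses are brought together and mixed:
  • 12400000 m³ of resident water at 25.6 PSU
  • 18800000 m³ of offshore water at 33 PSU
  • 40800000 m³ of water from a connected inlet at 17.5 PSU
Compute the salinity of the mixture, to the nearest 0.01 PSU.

22.94 PSU

By conservation of dissolved salt,
salt = 12,400,000×25.6 + 18,800,000×33 + 40,800,000×17.5 = 317,440,000 + 620,400,000 + 714,000,000 = 1,651,840,000
volume = 12,400,000 + 18,800,000 + 40,800,000 = 72,000,000 m³
S = 1,651,840,000 / 72,000,000 = 22.9422 PSU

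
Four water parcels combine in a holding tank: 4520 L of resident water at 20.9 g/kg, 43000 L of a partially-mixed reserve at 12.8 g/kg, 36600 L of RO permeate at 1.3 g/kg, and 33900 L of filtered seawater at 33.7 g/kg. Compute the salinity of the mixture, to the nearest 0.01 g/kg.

15.55 g/kg

Salt balance:
salt = 4,520×20.9 + 43,000×12.8 + 36,600×1.3 + 33,900×33.7 = 94,468 + 550,400 + 47,580 + 1,142,430 = 1,834,878
volume = 4,520 + 43,000 + 36,600 + 33,900 = 118,020 L
S = 1,834,878 / 118,020 = 15.5472 g/kg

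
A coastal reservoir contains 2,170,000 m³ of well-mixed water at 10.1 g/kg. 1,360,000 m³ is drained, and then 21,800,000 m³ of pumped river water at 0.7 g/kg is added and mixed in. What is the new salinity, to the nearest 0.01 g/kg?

Remaining after removal: 810,000 m³ at 10.1 g/kg (salt = 8,181,000)
After addition: salt = 8,181,000 + 21,800,000×0.7 = 23,441,000; volume = 22,610,000 m³
S = 23,441,000 / 22,610,000 = 1.0368 g/kg

1.04 g/kg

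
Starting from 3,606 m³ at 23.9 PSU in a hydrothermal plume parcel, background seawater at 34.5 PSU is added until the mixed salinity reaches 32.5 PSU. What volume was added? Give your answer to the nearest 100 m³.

15500 m³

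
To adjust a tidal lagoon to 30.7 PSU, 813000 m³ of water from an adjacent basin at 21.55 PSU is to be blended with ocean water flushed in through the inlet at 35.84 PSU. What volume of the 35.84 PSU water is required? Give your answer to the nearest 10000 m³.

1450000 m³

Salt balance: 813,000×21.55 + V×35.84 = (813,000+V)×30.7
17,520,150 + 35.84V = 24,959,100 + 30.7V
7,438,950 = 5.14V
V = 1,447,266.54 m³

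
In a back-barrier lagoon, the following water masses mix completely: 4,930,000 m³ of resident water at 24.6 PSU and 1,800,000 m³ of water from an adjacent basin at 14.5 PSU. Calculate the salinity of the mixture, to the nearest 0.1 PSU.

Weighted by volume,
salt = 4,930,000×24.6 + 1,800,000×14.5 = 121,278,000 + 26,100,000 = 147,378,000
volume = 4,930,000 + 1,800,000 = 6,730,000 m³
S = 147,378,000 / 6,730,000 = 21.899 PSU

21.9 PSU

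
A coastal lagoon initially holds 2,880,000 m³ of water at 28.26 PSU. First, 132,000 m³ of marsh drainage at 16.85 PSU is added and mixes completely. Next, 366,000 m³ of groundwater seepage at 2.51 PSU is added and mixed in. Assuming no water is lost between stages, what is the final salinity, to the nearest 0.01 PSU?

25.02 PSU

Total salt / total volume:
Initial salt = 2,880,000×28.26 = 81,388,800
After stage 1: salt = 81,388,800 + 132,000×16.85 = 83,613,000; volume = 3,012,000 m³; S = 27.76 PSU
After stage 2: salt = 83,613,000 + 366,000×2.51 = 84,531,660; volume = 3,378,000 m³
S = 84,531,660 / 3,378,000 = 25.0242 PSU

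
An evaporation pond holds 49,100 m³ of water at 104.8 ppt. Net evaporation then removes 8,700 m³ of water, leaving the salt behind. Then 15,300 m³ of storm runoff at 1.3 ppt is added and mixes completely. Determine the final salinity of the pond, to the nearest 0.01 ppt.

92.74 ppt

After evaporation: salt = 49,100×104.8 = 5,145,680; volume = 49,100 − 8,700 = 40,400 m³
After mixing: salt = 5,145,680 + 15,300×1.3 = 5,165,570; volume = 40,400 + 15,300 = 55,700 m³
S = 5,165,570 / 55,700 = 92.7391 ppt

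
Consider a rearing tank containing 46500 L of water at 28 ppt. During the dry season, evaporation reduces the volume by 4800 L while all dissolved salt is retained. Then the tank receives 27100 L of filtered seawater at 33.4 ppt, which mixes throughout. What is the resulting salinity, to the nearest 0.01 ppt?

After evaporation: salt = 46,500×28 = 1,302,000; volume = 46,500 − 4,800 = 41,700 L
After mixing: salt = 1,302,000 + 27,100×33.4 = 2,207,140; volume = 41,700 + 27,100 = 68,800 L
S = 2,207,140 / 68,800 = 32.0805 ppt

32.08 ppt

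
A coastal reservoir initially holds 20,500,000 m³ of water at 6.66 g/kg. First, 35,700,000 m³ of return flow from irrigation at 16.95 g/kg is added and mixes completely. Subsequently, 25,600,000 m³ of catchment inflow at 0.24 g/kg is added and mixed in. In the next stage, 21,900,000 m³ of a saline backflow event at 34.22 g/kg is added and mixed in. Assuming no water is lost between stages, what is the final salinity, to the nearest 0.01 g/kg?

Conserving salt mass:
Initial salt = 20,500,000×6.66 = 136,530,000
After stage 1: salt = 136,530,000 + 35,700,000×16.95 = 741,645,000; volume = 56,200,000 m³; S = 13.197 g/kg
After stage 2: salt = 741,645,000 + 25,600,000×0.24 = 747,789,000; volume = 81,800,000 m³; S = 9.142 g/kg
After stage 3: salt = 747,789,000 + 21,900,000×34.22 = 1,497,207,000; volume = 103,700,000 m³
S = 1,497,207,000 / 103,700,000 = 14.4379 g/kg

14.44 g/kg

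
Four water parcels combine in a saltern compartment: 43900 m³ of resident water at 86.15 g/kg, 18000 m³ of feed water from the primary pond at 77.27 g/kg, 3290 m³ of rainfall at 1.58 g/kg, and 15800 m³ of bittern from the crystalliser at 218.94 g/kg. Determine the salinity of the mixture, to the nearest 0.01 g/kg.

106.65 g/kg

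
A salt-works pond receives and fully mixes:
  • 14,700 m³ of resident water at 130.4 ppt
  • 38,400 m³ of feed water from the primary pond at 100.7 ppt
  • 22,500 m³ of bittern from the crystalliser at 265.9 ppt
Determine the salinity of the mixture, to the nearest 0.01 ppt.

By conservation of dissolved salt,
salt = 14,700×130.4 + 38,400×100.7 + 22,500×265.9 = 1,916,880 + 3,866,880 + 5,982,750 = 11,766,510
volume = 14,700 + 38,400 + 22,500 = 75,600 m³
S = 11,766,510 / 75,600 = 155.6417 ppt

155.64 ppt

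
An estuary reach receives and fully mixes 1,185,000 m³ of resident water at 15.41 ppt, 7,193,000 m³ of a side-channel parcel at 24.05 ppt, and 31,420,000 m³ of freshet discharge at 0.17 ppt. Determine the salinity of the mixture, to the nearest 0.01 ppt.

4.94 ppt

Total salt / total volume:
salt = 1,185,000×15.41 + 7,193,000×24.05 + 31,420,000×0.17 = 18,260,850 + 172,991,650 + 5,341,400 = 196,593,900
volume = 1,185,000 + 7,193,000 + 31,420,000 = 39,798,000 m³
S = 196,593,900 / 39,798,000 = 4.9398 ppt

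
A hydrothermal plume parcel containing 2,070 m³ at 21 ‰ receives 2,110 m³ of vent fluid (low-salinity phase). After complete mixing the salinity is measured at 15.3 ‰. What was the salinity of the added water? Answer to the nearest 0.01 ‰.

9.71 ‰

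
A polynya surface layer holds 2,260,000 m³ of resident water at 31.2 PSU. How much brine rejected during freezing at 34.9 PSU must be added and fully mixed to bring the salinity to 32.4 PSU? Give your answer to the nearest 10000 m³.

Salt balance: 2,260,000×31.2 + V×34.9 = (2,260,000+V)×32.4
70,512,000 + 34.9V = 73,224,000 + 32.4V
2,712,000 = 2.5V
V = 1,084,800 m³

1080000 m³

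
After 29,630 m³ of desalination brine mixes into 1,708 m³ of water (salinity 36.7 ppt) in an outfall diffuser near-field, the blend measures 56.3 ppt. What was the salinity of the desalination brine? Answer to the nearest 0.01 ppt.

Salt balance: 1,708×36.7 + 29,630×S = 31,338×56.3
62,683.6 + 29,630·S = 1,764,329.4
S = (1,764,329.4 − 62,683.6) / 29,630 = 57.4298 ppt

57.43 ppt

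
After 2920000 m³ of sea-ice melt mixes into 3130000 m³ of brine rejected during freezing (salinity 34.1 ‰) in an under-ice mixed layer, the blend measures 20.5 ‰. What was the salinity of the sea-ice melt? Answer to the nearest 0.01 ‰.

5.92 ‰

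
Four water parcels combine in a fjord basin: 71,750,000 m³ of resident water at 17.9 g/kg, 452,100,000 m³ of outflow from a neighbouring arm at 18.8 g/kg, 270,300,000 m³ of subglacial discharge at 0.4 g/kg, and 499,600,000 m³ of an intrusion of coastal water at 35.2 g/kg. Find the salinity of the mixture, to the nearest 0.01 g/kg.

21.24 g/kg

Weighted by volume,
salt = 71,750,000×17.9 + 452,100,000×18.8 + 270,300,000×0.4 + 499,600,000×35.2 = 1,284,325,000 + 8,499,480,000 + 108,120,000 + 17,585,920,000 = 27,477,845,000
volume = 71,750,000 + 452,100,000 + 270,300,000 + 499,600,000 = 1,293,750,000 m³
S = 27,477,845,000 / 1,293,750,000 = 21.2389 g/kg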